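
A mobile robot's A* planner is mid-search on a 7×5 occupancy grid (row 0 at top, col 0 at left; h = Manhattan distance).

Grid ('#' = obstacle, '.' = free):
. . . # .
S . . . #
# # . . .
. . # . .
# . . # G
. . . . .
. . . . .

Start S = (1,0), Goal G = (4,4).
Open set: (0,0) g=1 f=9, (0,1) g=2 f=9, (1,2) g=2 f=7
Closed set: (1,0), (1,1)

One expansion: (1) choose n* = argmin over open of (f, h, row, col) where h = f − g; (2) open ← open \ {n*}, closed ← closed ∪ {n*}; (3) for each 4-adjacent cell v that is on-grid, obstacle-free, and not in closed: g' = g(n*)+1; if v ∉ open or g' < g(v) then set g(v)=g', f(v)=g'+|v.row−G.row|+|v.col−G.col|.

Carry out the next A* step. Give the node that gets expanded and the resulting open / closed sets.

expanded=(1,2); open=[(0,0) g=1 f=9, (0,1) g=2 f=9, (0,2) g=3 f=9, (1,3) g=3 f=7, (2,2) g=3 f=7]; closed=[(1,0), (1,1), (1,2)]

step 1: expand (1,2) (f=7, h=5) → closed; open now [(0,0) g=1 f=9, (0,1) g=2 f=9, (0,2) g=3 f=9, (1,3) g=3 f=7, (2,2) g=3 f=7]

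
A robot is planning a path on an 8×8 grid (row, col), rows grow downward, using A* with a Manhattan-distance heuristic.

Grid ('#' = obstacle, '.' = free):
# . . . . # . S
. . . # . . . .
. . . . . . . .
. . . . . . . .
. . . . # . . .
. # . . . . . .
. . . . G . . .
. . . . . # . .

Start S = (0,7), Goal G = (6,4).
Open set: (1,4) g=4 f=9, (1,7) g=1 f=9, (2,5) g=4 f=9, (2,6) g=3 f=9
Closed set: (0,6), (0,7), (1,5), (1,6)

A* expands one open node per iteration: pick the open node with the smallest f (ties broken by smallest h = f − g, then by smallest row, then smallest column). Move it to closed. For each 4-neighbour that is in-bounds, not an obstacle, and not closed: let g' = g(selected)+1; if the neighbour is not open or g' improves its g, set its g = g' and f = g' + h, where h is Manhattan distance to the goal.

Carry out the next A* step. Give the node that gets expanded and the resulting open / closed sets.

expanded=(1,4); open=[(0,4) g=5 f=11, (1,7) g=1 f=9, (2,4) g=5 f=9, (2,5) g=4 f=9, (2,6) g=3 f=9]; closed=[(0,6), (0,7), (1,4), (1,5), (1,6)]

step 1: expand (1,4) (f=9, h=5) → closed; open now [(0,4) g=5 f=11, (1,7) g=1 f=9, (2,4) g=5 f=9, (2,5) g=4 f=9, (2,6) g=3 f=9]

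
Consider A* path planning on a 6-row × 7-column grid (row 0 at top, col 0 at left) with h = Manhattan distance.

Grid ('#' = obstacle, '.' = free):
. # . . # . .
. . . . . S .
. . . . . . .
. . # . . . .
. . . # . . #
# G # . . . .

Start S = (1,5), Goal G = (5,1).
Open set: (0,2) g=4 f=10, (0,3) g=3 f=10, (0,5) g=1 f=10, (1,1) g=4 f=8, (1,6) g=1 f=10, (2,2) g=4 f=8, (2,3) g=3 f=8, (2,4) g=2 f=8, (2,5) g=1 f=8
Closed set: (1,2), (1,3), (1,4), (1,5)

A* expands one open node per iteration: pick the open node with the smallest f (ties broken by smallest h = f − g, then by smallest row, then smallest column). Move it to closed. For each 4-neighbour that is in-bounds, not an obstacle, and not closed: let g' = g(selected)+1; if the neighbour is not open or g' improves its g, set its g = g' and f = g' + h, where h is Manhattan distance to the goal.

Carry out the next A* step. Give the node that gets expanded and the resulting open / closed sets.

step 1: expand (1,1) (f=8, h=4) → closed; open now [(0,2) g=4 f=10, (0,3) g=3 f=10, (0,5) g=1 f=10, (1,0) g=5 f=10, (1,6) g=1 f=10, (2,1) g=5 f=8, (2,2) g=4 f=8, (2,3) g=3 f=8, (2,4) g=2 f=8, (2,5) g=1 f=8]

expanded=(1,1); open=[(0,2) g=4 f=10, (0,3) g=3 f=10, (0,5) g=1 f=10, (1,0) g=5 f=10, (1,6) g=1 f=10, (2,1) g=5 f=8, (2,2) g=4 f=8, (2,3) g=3 f=8, (2,4) g=2 f=8, (2,5) g=1 f=8]; closed=[(1,1), (1,2), (1,3), (1,4), (1,5)]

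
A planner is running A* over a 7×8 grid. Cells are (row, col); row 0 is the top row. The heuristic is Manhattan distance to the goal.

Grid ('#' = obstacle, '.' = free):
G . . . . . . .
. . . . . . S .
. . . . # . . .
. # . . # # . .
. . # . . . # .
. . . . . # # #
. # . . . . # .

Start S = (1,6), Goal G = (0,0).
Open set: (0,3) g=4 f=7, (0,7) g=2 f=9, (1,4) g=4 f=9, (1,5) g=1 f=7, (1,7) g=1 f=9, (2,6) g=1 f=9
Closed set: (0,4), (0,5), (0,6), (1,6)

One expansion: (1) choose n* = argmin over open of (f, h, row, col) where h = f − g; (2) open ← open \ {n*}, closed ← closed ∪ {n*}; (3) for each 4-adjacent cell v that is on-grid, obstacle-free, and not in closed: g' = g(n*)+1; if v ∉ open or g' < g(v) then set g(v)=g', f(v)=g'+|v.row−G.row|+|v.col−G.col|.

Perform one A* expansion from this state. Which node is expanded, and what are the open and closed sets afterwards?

step 1: expand (0,3) (f=7, h=3) → closed; open now [(0,2) g=5 f=7, (0,7) g=2 f=9, (1,3) g=5 f=9, (1,4) g=4 f=9, (1,5) g=1 f=7, (1,7) g=1 f=9, (2,6) g=1 f=9]

expanded=(0,3); open=[(0,2) g=5 f=7, (0,7) g=2 f=9, (1,3) g=5 f=9, (1,4) g=4 f=9, (1,5) g=1 f=7, (1,7) g=1 f=9, (2,6) g=1 f=9]; closed=[(0,3), (0,4), (0,5), (0,6), (1,6)]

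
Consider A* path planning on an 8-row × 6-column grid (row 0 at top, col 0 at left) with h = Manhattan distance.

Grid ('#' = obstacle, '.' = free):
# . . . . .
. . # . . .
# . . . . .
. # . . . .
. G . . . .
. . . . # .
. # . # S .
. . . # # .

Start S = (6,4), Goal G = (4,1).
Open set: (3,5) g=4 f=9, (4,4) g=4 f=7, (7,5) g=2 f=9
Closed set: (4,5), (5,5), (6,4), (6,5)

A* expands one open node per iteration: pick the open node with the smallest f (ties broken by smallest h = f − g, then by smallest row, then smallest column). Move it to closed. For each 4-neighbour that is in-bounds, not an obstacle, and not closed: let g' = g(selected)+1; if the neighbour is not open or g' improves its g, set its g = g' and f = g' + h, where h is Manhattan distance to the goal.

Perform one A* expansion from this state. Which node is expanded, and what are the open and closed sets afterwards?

expanded=(4,4); open=[(3,4) g=5 f=9, (3,5) g=4 f=9, (4,3) g=5 f=7, (7,5) g=2 f=9]; closed=[(4,4), (4,5), (5,5), (6,4), (6,5)]

step 1: expand (4,4) (f=7, h=3) → closed; open now [(3,4) g=5 f=9, (3,5) g=4 f=9, (4,3) g=5 f=7, (7,5) g=2 f=9]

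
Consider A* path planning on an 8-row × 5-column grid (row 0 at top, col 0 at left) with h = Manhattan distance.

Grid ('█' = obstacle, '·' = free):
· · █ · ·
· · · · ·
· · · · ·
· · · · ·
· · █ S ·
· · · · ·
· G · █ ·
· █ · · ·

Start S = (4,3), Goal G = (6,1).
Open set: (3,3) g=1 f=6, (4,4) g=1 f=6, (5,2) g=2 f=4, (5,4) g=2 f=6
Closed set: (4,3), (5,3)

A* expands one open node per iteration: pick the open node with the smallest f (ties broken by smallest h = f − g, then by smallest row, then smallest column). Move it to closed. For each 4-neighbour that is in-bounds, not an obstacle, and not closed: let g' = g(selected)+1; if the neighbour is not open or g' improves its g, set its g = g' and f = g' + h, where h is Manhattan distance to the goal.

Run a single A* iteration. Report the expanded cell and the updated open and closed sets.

step 1: expand (5,2) (f=4, h=2) → closed; open now [(3,3) g=1 f=6, (4,4) g=1 f=6, (5,1) g=3 f=4, (5,4) g=2 f=6, (6,2) g=3 f=4]

expanded=(5,2); open=[(3,3) g=1 f=6, (4,4) g=1 f=6, (5,1) g=3 f=4, (5,4) g=2 f=6, (6,2) g=3 f=4]; closed=[(4,3), (5,2), (5,3)]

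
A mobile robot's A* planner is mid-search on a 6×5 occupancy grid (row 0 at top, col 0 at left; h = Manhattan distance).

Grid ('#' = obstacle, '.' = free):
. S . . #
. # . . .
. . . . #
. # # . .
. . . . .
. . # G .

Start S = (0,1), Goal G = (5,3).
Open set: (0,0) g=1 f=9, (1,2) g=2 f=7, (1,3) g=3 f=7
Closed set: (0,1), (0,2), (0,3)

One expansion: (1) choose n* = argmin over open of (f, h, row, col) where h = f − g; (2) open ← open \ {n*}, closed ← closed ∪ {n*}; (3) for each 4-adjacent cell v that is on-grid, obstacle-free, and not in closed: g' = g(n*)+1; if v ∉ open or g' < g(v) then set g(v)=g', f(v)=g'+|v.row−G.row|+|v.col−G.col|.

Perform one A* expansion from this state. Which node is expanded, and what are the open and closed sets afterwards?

expanded=(1,3); open=[(0,0) g=1 f=9, (1,2) g=2 f=7, (1,4) g=4 f=9, (2,3) g=4 f=7]; closed=[(0,1), (0,2), (0,3), (1,3)]

step 1: expand (1,3) (f=7, h=4) → closed; open now [(0,0) g=1 f=9, (1,2) g=2 f=7, (1,4) g=4 f=9, (2,3) g=4 f=7]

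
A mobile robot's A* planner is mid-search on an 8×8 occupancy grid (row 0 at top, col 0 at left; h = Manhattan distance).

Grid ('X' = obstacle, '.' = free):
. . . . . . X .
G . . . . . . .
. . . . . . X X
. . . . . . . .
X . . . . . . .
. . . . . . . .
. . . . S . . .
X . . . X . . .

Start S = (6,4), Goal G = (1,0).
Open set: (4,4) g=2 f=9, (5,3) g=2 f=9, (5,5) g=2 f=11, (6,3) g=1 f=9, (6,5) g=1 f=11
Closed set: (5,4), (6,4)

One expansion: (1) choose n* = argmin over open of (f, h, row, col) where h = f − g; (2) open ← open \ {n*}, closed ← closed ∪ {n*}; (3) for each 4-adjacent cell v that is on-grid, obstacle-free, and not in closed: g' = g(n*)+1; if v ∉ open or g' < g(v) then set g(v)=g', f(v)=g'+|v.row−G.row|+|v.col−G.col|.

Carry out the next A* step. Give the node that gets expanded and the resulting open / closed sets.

expanded=(4,4); open=[(3,4) g=3 f=9, (4,3) g=3 f=9, (4,5) g=3 f=11, (5,3) g=2 f=9, (5,5) g=2 f=11, (6,3) g=1 f=9, (6,5) g=1 f=11]; closed=[(4,4), (5,4), (6,4)]

step 1: expand (4,4) (f=9, h=7) → closed; open now [(3,4) g=3 f=9, (4,3) g=3 f=9, (4,5) g=3 f=11, (5,3) g=2 f=9, (5,5) g=2 f=11, (6,3) g=1 f=9, (6,5) g=1 f=11]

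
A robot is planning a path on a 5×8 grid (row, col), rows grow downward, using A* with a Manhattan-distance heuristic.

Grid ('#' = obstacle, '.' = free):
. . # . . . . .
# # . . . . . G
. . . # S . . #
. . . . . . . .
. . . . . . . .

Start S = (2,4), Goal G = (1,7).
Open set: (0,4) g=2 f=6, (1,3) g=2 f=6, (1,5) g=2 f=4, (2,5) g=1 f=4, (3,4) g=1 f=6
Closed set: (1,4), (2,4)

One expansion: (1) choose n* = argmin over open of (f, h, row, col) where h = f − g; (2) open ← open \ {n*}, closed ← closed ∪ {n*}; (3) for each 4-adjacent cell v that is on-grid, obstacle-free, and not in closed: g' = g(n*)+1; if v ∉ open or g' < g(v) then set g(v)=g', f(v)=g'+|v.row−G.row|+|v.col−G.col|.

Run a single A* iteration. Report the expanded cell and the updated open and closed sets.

step 1: expand (1,5) (f=4, h=2) → closed; open now [(0,4) g=2 f=6, (0,5) g=3 f=6, (1,3) g=2 f=6, (1,6) g=3 f=4, (2,5) g=1 f=4, (3,4) g=1 f=6]

expanded=(1,5); open=[(0,4) g=2 f=6, (0,5) g=3 f=6, (1,3) g=2 f=6, (1,6) g=3 f=4, (2,5) g=1 f=4, (3,4) g=1 f=6]; closed=[(1,4), (1,5), (2,4)]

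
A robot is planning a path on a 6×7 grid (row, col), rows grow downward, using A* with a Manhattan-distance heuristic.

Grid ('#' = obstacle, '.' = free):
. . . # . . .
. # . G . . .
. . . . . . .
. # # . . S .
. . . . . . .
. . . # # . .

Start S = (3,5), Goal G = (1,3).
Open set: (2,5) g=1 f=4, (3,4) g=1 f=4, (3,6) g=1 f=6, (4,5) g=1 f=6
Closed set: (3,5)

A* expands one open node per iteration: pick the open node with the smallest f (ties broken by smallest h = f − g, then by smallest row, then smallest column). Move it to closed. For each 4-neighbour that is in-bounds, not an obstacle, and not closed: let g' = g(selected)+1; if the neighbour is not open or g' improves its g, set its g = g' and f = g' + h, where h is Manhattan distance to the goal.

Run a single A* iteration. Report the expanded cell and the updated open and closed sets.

step 1: expand (2,5) (f=4, h=3) → closed; open now [(1,5) g=2 f=4, (2,4) g=2 f=4, (2,6) g=2 f=6, (3,4) g=1 f=4, (3,6) g=1 f=6, (4,5) g=1 f=6]

expanded=(2,5); open=[(1,5) g=2 f=4, (2,4) g=2 f=4, (2,6) g=2 f=6, (3,4) g=1 f=4, (3,6) g=1 f=6, (4,5) g=1 f=6]; closed=[(2,5), (3,5)]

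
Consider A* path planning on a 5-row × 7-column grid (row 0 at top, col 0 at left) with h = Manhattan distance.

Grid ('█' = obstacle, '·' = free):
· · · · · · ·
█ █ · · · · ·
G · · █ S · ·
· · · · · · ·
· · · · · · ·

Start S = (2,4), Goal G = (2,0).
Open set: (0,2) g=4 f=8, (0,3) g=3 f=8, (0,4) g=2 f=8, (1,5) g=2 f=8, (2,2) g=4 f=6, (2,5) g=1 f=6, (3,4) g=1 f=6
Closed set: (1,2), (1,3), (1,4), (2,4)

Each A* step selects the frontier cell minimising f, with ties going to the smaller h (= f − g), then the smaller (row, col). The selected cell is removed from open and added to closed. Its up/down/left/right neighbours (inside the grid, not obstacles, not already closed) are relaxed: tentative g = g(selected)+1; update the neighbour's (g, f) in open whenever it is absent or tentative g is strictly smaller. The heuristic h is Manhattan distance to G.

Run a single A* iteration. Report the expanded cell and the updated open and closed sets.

expanded=(2,2); open=[(0,2) g=4 f=8, (0,3) g=3 f=8, (0,4) g=2 f=8, (1,5) g=2 f=8, (2,1) g=5 f=6, (2,5) g=1 f=6, (3,2) g=5 f=8, (3,4) g=1 f=6]; closed=[(1,2), (1,3), (1,4), (2,2), (2,4)]

step 1: expand (2,2) (f=6, h=2) → closed; open now [(0,2) g=4 f=8, (0,3) g=3 f=8, (0,4) g=2 f=8, (1,5) g=2 f=8, (2,1) g=5 f=6, (2,5) g=1 f=6, (3,2) g=5 f=8, (3,4) g=1 f=6]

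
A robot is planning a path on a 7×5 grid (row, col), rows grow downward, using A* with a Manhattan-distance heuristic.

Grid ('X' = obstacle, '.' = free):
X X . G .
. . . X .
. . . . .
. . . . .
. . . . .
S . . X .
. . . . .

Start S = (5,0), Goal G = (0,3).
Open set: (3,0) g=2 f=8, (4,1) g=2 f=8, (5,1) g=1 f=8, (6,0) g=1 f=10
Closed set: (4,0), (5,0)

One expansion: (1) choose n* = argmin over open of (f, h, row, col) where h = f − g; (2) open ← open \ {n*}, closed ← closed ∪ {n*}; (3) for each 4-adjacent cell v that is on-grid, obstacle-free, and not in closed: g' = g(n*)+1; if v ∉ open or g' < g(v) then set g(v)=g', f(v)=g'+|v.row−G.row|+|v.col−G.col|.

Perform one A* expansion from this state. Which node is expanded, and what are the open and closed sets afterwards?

step 1: expand (3,0) (f=8, h=6) → closed; open now [(2,0) g=3 f=8, (3,1) g=3 f=8, (4,1) g=2 f=8, (5,1) g=1 f=8, (6,0) g=1 f=10]

expanded=(3,0); open=[(2,0) g=3 f=8, (3,1) g=3 f=8, (4,1) g=2 f=8, (5,1) g=1 f=8, (6,0) g=1 f=10]; closed=[(3,0), (4,0), (5,0)]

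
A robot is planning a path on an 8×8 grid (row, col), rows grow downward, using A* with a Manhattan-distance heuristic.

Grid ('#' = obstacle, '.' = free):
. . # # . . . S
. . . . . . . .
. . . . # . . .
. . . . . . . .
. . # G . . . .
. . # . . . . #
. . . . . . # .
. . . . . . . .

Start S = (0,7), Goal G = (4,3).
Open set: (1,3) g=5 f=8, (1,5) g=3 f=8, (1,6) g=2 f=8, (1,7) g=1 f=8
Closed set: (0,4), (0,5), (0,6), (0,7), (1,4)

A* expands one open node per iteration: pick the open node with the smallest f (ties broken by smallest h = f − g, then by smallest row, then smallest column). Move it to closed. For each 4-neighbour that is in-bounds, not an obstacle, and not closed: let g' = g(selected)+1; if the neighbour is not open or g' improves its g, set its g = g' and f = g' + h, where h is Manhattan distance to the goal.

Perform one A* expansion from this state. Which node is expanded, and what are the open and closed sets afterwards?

expanded=(1,3); open=[(1,2) g=6 f=10, (1,5) g=3 f=8, (1,6) g=2 f=8, (1,7) g=1 f=8, (2,3) g=6 f=8]; closed=[(0,4), (0,5), (0,6), (0,7), (1,3), (1,4)]

step 1: expand (1,3) (f=8, h=3) → closed; open now [(1,2) g=6 f=10, (1,5) g=3 f=8, (1,6) g=2 f=8, (1,7) g=1 f=8, (2,3) g=6 f=8]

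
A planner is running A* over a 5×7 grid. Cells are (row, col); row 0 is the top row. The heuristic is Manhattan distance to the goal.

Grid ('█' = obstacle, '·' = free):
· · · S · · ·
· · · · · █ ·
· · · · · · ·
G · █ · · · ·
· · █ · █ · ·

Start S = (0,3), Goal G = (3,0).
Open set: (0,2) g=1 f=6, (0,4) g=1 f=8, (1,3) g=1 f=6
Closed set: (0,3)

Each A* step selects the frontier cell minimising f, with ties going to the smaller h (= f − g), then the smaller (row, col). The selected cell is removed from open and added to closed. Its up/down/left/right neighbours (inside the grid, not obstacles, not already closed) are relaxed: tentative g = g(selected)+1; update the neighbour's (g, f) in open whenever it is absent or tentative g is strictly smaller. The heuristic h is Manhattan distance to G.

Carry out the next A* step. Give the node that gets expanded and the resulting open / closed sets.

expanded=(0,2); open=[(0,1) g=2 f=6, (0,4) g=1 f=8, (1,2) g=2 f=6, (1,3) g=1 f=6]; closed=[(0,2), (0,3)]

step 1: expand (0,2) (f=6, h=5) → closed; open now [(0,1) g=2 f=6, (0,4) g=1 f=8, (1,2) g=2 f=6, (1,3) g=1 f=6]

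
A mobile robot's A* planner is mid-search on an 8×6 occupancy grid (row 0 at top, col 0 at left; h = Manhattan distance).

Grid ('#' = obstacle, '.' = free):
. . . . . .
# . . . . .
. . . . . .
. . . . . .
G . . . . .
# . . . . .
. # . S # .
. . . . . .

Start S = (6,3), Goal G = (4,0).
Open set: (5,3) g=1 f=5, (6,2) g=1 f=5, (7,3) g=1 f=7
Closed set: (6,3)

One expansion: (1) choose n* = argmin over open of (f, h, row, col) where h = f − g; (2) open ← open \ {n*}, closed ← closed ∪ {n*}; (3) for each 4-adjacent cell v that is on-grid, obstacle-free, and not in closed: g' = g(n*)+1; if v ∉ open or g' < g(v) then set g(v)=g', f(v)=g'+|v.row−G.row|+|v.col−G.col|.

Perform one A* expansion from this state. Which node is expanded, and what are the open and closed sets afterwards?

expanded=(5,3); open=[(4,3) g=2 f=5, (5,2) g=2 f=5, (5,4) g=2 f=7, (6,2) g=1 f=5, (7,3) g=1 f=7]; closed=[(5,3), (6,3)]

step 1: expand (5,3) (f=5, h=4) → closed; open now [(4,3) g=2 f=5, (5,2) g=2 f=5, (5,4) g=2 f=7, (6,2) g=1 f=5, (7,3) g=1 f=7]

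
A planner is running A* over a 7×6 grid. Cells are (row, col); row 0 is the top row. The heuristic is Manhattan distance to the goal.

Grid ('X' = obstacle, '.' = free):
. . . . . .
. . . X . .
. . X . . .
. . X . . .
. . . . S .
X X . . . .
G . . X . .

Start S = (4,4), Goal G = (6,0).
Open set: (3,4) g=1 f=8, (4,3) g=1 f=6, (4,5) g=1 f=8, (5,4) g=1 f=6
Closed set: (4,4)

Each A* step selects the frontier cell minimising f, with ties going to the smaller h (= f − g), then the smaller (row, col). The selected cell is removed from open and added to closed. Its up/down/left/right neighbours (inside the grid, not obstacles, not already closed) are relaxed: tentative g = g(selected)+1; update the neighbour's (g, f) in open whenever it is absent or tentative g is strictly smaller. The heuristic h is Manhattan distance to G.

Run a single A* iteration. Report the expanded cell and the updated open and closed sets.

step 1: expand (4,3) (f=6, h=5) → closed; open now [(3,3) g=2 f=8, (3,4) g=1 f=8, (4,2) g=2 f=6, (4,5) g=1 f=8, (5,3) g=2 f=6, (5,4) g=1 f=6]

expanded=(4,3); open=[(3,3) g=2 f=8, (3,4) g=1 f=8, (4,2) g=2 f=6, (4,5) g=1 f=8, (5,3) g=2 f=6, (5,4) g=1 f=6]; closed=[(4,3), (4,4)]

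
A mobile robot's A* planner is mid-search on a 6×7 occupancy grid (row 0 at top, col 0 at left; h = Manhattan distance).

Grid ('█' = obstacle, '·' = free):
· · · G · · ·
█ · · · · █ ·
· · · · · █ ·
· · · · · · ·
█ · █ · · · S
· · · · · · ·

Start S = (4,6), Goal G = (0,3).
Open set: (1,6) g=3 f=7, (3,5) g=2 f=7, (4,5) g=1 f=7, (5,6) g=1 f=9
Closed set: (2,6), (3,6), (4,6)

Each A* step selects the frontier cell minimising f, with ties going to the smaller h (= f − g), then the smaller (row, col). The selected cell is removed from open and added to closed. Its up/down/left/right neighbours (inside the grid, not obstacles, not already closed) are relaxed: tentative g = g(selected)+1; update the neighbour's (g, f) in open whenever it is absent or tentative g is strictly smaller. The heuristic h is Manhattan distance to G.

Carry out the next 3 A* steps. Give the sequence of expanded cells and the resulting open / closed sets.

order=[(1,6) → (0,6) → (0,5)]; open=[(0,4) g=6 f=7, (3,5) g=2 f=7, (4,5) g=1 f=7, (5,6) g=1 f=9]; closed=[(0,5), (0,6), (1,6), (2,6), (3,6), (4,6)]

step 1: expand (1,6) (f=7, h=4) → closed; open now [(0,6) g=4 f=7, (3,5) g=2 f=7, (4,5) g=1 f=7, (5,6) g=1 f=9]
step 2: expand (0,6) (f=7, h=3) → closed; open now [(0,5) g=5 f=7, (3,5) g=2 f=7, (4,5) g=1 f=7, (5,6) g=1 f=9]
step 3: expand (0,5) (f=7, h=2) → closed; open now [(0,4) g=6 f=7, (3,5) g=2 f=7, (4,5) g=1 f=7, (5,6) g=1 f=9]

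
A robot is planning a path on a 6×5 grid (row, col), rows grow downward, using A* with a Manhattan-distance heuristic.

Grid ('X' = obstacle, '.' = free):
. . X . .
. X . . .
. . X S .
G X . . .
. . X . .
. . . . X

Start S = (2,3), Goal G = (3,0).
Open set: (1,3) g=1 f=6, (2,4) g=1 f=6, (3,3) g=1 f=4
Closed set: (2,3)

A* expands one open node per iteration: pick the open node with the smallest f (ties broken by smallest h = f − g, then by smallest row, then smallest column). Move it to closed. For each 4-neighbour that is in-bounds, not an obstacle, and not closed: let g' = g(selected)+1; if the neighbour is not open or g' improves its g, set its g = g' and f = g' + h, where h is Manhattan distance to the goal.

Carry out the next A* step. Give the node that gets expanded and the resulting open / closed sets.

step 1: expand (3,3) (f=4, h=3) → closed; open now [(1,3) g=1 f=6, (2,4) g=1 f=6, (3,2) g=2 f=4, (3,4) g=2 f=6, (4,3) g=2 f=6]

expanded=(3,3); open=[(1,3) g=1 f=6, (2,4) g=1 f=6, (3,2) g=2 f=4, (3,4) g=2 f=6, (4,3) g=2 f=6]; closed=[(2,3), (3,3)]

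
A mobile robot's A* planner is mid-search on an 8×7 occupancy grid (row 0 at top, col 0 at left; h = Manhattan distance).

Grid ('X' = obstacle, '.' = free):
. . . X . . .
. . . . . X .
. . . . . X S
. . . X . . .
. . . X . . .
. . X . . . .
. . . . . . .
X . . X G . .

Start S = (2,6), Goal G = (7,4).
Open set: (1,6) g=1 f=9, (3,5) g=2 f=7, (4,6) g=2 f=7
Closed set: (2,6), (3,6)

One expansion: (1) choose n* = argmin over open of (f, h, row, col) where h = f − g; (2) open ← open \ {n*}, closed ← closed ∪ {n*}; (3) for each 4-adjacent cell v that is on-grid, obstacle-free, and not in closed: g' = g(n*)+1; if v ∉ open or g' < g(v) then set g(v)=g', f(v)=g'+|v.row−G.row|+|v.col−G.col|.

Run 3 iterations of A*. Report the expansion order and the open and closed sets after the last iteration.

order=[(3,5) → (3,4) → (4,4)]; open=[(1,6) g=1 f=9, (2,4) g=4 f=9, (4,5) g=3 f=7, (4,6) g=2 f=7, (5,4) g=5 f=7]; closed=[(2,6), (3,4), (3,5), (3,6), (4,4)]

step 1: expand (3,5) (f=7, h=5) → closed; open now [(1,6) g=1 f=9, (3,4) g=3 f=7, (4,5) g=3 f=7, (4,6) g=2 f=7]
step 2: expand (3,4) (f=7, h=4) → closed; open now [(1,6) g=1 f=9, (2,4) g=4 f=9, (4,4) g=4 f=7, (4,5) g=3 f=7, (4,6) g=2 f=7]
step 3: expand (4,4) (f=7, h=3) → closed; open now [(1,6) g=1 f=9, (2,4) g=4 f=9, (4,5) g=3 f=7, (4,6) g=2 f=7, (5,4) g=5 f=7]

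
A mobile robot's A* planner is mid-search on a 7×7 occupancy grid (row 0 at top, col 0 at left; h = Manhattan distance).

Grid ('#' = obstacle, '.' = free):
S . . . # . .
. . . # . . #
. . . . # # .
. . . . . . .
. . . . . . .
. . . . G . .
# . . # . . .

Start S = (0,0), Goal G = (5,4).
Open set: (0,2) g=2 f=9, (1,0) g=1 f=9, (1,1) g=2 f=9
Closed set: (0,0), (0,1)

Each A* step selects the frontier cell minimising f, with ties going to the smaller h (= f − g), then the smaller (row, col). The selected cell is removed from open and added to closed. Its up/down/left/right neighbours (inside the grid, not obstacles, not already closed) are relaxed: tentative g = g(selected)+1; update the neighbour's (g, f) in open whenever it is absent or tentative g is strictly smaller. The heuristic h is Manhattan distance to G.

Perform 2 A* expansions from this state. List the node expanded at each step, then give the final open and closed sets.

order=[(0,2) → (0,3)]; open=[(1,0) g=1 f=9, (1,1) g=2 f=9, (1,2) g=3 f=9]; closed=[(0,0), (0,1), (0,2), (0,3)]

step 1: expand (0,2) (f=9, h=7) → closed; open now [(0,3) g=3 f=9, (1,0) g=1 f=9, (1,1) g=2 f=9, (1,2) g=3 f=9]
step 2: expand (0,3) (f=9, h=6) → closed; open now [(1,0) g=1 f=9, (1,1) g=2 f=9, (1,2) g=3 f=9]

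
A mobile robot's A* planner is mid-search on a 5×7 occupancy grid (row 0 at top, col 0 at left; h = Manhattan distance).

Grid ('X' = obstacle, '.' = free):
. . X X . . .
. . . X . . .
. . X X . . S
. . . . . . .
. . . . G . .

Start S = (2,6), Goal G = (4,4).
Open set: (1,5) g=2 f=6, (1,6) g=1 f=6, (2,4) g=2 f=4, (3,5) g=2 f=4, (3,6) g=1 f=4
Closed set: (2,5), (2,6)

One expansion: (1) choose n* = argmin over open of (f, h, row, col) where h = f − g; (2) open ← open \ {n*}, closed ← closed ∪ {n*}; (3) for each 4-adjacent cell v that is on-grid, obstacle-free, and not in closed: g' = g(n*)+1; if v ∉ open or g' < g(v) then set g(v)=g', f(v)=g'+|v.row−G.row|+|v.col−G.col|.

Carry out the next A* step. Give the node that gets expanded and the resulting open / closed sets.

step 1: expand (2,4) (f=4, h=2) → closed; open now [(1,4) g=3 f=6, (1,5) g=2 f=6, (1,6) g=1 f=6, (3,4) g=3 f=4, (3,5) g=2 f=4, (3,6) g=1 f=4]

expanded=(2,4); open=[(1,4) g=3 f=6, (1,5) g=2 f=6, (1,6) g=1 f=6, (3,4) g=3 f=4, (3,5) g=2 f=4, (3,6) g=1 f=4]; closed=[(2,4), (2,5), (2,6)]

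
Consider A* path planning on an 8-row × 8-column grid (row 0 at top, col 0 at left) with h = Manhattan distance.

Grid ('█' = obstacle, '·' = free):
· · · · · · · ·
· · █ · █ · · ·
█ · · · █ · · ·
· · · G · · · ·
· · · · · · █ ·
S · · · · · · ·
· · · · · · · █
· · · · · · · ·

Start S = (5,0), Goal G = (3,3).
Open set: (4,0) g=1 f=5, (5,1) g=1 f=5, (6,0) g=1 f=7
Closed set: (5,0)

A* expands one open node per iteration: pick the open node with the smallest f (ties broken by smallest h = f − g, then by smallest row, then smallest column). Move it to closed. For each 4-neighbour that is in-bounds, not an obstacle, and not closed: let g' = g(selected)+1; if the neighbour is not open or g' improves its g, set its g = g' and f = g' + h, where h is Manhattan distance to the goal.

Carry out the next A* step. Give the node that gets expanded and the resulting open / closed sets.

step 1: expand (4,0) (f=5, h=4) → closed; open now [(3,0) g=2 f=5, (4,1) g=2 f=5, (5,1) g=1 f=5, (6,0) g=1 f=7]

expanded=(4,0); open=[(3,0) g=2 f=5, (4,1) g=2 f=5, (5,1) g=1 f=5, (6,0) g=1 f=7]; closed=[(4,0), (5,0)]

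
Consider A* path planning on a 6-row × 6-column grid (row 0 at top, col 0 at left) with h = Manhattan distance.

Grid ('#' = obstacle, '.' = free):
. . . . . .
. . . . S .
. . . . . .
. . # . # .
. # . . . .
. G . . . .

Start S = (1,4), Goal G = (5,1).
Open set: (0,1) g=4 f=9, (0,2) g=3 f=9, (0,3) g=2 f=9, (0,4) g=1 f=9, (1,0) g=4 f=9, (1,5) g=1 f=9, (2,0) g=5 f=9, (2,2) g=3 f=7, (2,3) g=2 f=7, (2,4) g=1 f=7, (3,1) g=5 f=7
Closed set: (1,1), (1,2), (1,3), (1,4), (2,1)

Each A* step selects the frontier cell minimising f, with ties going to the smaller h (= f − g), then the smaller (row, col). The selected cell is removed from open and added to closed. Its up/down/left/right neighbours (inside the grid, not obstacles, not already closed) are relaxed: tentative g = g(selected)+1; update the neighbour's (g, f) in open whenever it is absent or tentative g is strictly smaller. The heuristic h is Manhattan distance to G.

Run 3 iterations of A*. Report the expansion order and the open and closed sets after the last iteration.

order=[(3,1) → (2,2) → (2,3)]; open=[(0,1) g=4 f=9, (0,2) g=3 f=9, (0,3) g=2 f=9, (0,4) g=1 f=9, (1,0) g=4 f=9, (1,5) g=1 f=9, (2,0) g=5 f=9, (2,4) g=1 f=7, (3,0) g=6 f=9, (3,3) g=3 f=7]; closed=[(1,1), (1,2), (1,3), (1,4), (2,1), (2,2), (2,3), (3,1)]

step 1: expand (3,1) (f=7, h=2) → closed; open now [(0,1) g=4 f=9, (0,2) g=3 f=9, (0,3) g=2 f=9, (0,4) g=1 f=9, (1,0) g=4 f=9, (1,5) g=1 f=9, (2,0) g=5 f=9, (2,2) g=3 f=7, (2,3) g=2 f=7, (2,4) g=1 f=7, (3,0) g=6 f=9]
step 2: expand (2,2) (f=7, h=4) → closed; open now [(0,1) g=4 f=9, (0,2) g=3 f=9, (0,3) g=2 f=9, (0,4) g=1 f=9, (1,0) g=4 f=9, (1,5) g=1 f=9, (2,0) g=5 f=9, (2,3) g=2 f=7, (2,4) g=1 f=7, (3,0) g=6 f=9]
step 3: expand (2,3) (f=7, h=5) → closed; open now [(0,1) g=4 f=9, (0,2) g=3 f=9, (0,3) g=2 f=9, (0,4) g=1 f=9, (1,0) g=4 f=9, (1,5) g=1 f=9, (2,0) g=5 f=9, (2,4) g=1 f=7, (3,0) g=6 f=9, (3,3) g=3 f=7]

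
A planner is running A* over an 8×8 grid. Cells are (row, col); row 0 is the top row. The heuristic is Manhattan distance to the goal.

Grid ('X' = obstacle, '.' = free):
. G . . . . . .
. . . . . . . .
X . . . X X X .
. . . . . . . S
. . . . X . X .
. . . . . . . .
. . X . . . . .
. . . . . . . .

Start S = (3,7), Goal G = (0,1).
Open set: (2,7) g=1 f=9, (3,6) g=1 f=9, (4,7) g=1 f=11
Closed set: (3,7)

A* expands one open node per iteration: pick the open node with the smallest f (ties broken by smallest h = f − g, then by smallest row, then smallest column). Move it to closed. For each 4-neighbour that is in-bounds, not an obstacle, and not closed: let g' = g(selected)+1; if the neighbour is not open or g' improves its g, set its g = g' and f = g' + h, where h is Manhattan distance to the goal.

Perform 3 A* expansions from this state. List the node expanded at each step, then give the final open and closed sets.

order=[(2,7) → (1,7) → (0,7)]; open=[(0,6) g=4 f=9, (1,6) g=3 f=9, (3,6) g=1 f=9, (4,7) g=1 f=11]; closed=[(0,7), (1,7), (2,7), (3,7)]

step 1: expand (2,7) (f=9, h=8) → closed; open now [(1,7) g=2 f=9, (3,6) g=1 f=9, (4,7) g=1 f=11]
step 2: expand (1,7) (f=9, h=7) → closed; open now [(0,7) g=3 f=9, (1,6) g=3 f=9, (3,6) g=1 f=9, (4,7) g=1 f=11]
step 3: expand (0,7) (f=9, h=6) → closed; open now [(0,6) g=4 f=9, (1,6) g=3 f=9, (3,6) g=1 f=9, (4,7) g=1 f=11]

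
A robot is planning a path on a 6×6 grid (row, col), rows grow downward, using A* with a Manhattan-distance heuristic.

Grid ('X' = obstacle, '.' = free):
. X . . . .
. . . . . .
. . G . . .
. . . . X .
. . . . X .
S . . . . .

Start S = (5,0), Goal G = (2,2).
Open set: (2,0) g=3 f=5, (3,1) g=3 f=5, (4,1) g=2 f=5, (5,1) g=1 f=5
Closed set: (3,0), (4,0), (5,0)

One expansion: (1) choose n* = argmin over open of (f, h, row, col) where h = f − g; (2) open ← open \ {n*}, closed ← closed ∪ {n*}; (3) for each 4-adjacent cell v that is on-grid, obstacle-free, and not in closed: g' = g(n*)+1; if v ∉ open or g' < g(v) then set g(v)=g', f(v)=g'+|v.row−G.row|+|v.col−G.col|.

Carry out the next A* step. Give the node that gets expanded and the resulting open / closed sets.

expanded=(2,0); open=[(1,0) g=4 f=7, (2,1) g=4 f=5, (3,1) g=3 f=5, (4,1) g=2 f=5, (5,1) g=1 f=5]; closed=[(2,0), (3,0), (4,0), (5,0)]

step 1: expand (2,0) (f=5, h=2) → closed; open now [(1,0) g=4 f=7, (2,1) g=4 f=5, (3,1) g=3 f=5, (4,1) g=2 f=5, (5,1) g=1 f=5]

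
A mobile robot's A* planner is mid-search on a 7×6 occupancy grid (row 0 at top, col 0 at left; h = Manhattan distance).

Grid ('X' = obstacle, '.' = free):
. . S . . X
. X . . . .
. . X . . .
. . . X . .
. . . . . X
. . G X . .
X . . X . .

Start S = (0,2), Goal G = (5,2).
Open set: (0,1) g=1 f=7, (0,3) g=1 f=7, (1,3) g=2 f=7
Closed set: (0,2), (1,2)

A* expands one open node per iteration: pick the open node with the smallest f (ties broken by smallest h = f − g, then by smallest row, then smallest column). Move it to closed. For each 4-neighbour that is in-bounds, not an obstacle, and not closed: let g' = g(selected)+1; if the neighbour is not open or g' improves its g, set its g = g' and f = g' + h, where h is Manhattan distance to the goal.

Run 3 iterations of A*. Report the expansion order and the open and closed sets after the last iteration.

order=[(1,3) → (2,3) → (0,1)]; open=[(0,0) g=2 f=9, (0,3) g=1 f=7, (1,4) g=3 f=9, (2,4) g=4 f=9]; closed=[(0,1), (0,2), (1,2), (1,3), (2,3)]

step 1: expand (1,3) (f=7, h=5) → closed; open now [(0,1) g=1 f=7, (0,3) g=1 f=7, (1,4) g=3 f=9, (2,3) g=3 f=7]
step 2: expand (2,3) (f=7, h=4) → closed; open now [(0,1) g=1 f=7, (0,3) g=1 f=7, (1,4) g=3 f=9, (2,4) g=4 f=9]
step 3: expand (0,1) (f=7, h=6) → closed; open now [(0,0) g=2 f=9, (0,3) g=1 f=7, (1,4) g=3 f=9, (2,4) g=4 f=9]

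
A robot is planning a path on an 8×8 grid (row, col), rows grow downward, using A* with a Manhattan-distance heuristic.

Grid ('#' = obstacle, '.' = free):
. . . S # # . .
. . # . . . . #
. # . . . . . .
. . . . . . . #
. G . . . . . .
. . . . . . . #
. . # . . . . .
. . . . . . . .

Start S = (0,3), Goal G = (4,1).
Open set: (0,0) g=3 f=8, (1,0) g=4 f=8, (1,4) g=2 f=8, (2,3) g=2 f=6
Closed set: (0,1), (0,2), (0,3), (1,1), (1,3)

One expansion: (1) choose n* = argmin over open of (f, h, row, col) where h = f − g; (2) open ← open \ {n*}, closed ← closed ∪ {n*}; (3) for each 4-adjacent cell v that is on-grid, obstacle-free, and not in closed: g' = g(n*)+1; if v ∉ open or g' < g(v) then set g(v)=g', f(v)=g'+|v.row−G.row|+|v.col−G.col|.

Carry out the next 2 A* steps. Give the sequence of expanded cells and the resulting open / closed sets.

step 1: expand (2,3) (f=6, h=4) → closed; open now [(0,0) g=3 f=8, (1,0) g=4 f=8, (1,4) g=2 f=8, (2,2) g=3 f=6, (2,4) g=3 f=8, (3,3) g=3 f=6]
step 2: expand (2,2) (f=6, h=3) → closed; open now [(0,0) g=3 f=8, (1,0) g=4 f=8, (1,4) g=2 f=8, (2,4) g=3 f=8, (3,2) g=4 f=6, (3,3) g=3 f=6]

order=[(2,3) → (2,2)]; open=[(0,0) g=3 f=8, (1,0) g=4 f=8, (1,4) g=2 f=8, (2,4) g=3 f=8, (3,2) g=4 f=6, (3,3) g=3 f=6]; closed=[(0,1), (0,2), (0,3), (1,1), (1,3), (2,2), (2,3)]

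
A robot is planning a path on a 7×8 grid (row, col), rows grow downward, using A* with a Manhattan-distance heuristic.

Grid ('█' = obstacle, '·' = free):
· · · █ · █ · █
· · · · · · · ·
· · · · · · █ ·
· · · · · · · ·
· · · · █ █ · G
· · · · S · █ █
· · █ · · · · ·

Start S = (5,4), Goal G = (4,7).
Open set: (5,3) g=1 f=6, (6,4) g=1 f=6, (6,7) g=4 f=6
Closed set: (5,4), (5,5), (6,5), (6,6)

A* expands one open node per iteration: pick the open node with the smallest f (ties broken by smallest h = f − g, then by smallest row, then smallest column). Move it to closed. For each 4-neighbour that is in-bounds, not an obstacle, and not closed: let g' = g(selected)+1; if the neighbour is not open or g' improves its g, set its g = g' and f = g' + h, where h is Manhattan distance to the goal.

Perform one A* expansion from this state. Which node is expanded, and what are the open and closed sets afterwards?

expanded=(6,7); open=[(5,3) g=1 f=6, (6,4) g=1 f=6]; closed=[(5,4), (5,5), (6,5), (6,6), (6,7)]

step 1: expand (6,7) (f=6, h=2) → closed; open now [(5,3) g=1 f=6, (6,4) g=1 f=6]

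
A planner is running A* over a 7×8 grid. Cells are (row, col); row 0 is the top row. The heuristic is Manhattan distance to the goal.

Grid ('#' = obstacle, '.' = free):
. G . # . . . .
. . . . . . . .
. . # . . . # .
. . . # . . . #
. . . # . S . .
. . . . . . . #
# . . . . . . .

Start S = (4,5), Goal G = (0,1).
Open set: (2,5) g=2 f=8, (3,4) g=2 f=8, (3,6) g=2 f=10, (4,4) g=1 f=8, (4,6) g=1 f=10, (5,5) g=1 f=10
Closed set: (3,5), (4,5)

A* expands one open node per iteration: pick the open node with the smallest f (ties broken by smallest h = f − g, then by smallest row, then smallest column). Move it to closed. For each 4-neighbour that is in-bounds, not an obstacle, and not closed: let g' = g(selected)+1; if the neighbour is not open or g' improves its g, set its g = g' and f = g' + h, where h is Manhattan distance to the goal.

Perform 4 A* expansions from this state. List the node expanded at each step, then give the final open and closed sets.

order=[(2,5) → (1,5) → (0,5) → (0,4)]; open=[(0,6) g=5 f=10, (1,4) g=4 f=8, (1,6) g=4 f=10, (2,4) g=3 f=8, (3,4) g=2 f=8, (3,6) g=2 f=10, (4,4) g=1 f=8, (4,6) g=1 f=10, (5,5) g=1 f=10]; closed=[(0,4), (0,5), (1,5), (2,5), (3,5), (4,5)]

step 1: expand (2,5) (f=8, h=6) → closed; open now [(1,5) g=3 f=8, (2,4) g=3 f=8, (3,4) g=2 f=8, (3,6) g=2 f=10, (4,4) g=1 f=8, (4,6) g=1 f=10, (5,5) g=1 f=10]
step 2: expand (1,5) (f=8, h=5) → closed; open now [(0,5) g=4 f=8, (1,4) g=4 f=8, (1,6) g=4 f=10, (2,4) g=3 f=8, (3,4) g=2 f=8, (3,6) g=2 f=10, (4,4) g=1 f=8, (4,6) g=1 f=10, (5,5) g=1 f=10]
step 3: expand (0,5) (f=8, h=4) → closed; open now [(0,4) g=5 f=8, (0,6) g=5 f=10, (1,4) g=4 f=8, (1,6) g=4 f=10, (2,4) g=3 f=8, (3,4) g=2 f=8, (3,6) g=2 f=10, (4,4) g=1 f=8, (4,6) g=1 f=10, (5,5) g=1 f=10]
step 4: expand (0,4) (f=8, h=3) → closed; open now [(0,6) g=5 f=10, (1,4) g=4 f=8, (1,6) g=4 f=10, (2,4) g=3 f=8, (3,4) g=2 f=8, (3,6) g=2 f=10, (4,4) g=1 f=8, (4,6) g=1 f=10, (5,5) g=1 f=10]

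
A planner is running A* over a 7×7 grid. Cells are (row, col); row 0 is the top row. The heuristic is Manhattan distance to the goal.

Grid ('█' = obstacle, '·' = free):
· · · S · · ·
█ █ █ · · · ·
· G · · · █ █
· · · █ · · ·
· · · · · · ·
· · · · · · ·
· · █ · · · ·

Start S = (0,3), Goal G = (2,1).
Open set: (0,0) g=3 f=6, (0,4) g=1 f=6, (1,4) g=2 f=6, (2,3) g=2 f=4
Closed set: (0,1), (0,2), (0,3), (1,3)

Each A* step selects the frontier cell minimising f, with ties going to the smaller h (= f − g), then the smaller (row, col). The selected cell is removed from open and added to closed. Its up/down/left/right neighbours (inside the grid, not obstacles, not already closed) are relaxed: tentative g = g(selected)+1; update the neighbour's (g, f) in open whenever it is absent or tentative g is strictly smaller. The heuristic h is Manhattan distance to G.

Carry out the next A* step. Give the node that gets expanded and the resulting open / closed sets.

expanded=(2,3); open=[(0,0) g=3 f=6, (0,4) g=1 f=6, (1,4) g=2 f=6, (2,2) g=3 f=4, (2,4) g=3 f=6]; closed=[(0,1), (0,2), (0,3), (1,3), (2,3)]

step 1: expand (2,3) (f=4, h=2) → closed; open now [(0,0) g=3 f=6, (0,4) g=1 f=6, (1,4) g=2 f=6, (2,2) g=3 f=4, (2,4) g=3 f=6]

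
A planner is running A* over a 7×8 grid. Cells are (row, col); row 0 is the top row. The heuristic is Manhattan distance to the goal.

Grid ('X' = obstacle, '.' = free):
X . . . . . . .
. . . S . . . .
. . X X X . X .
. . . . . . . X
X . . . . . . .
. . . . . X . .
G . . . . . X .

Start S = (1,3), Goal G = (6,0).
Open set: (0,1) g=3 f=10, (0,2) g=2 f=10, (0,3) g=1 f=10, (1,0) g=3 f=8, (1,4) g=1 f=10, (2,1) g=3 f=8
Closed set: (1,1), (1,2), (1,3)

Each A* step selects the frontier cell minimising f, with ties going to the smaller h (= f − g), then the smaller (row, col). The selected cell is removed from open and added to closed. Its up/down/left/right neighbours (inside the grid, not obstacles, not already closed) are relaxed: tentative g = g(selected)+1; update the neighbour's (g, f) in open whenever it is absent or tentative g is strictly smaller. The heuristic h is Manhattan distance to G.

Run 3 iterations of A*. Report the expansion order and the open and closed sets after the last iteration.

step 1: expand (1,0) (f=8, h=5) → closed; open now [(0,1) g=3 f=10, (0,2) g=2 f=10, (0,3) g=1 f=10, (1,4) g=1 f=10, (2,0) g=4 f=8, (2,1) g=3 f=8]
step 2: expand (2,0) (f=8, h=4) → closed; open now [(0,1) g=3 f=10, (0,2) g=2 f=10, (0,3) g=1 f=10, (1,4) g=1 f=10, (2,1) g=3 f=8, (3,0) g=5 f=8]
step 3: expand (3,0) (f=8, h=3) → closed; open now [(0,1) g=3 f=10, (0,2) g=2 f=10, (0,3) g=1 f=10, (1,4) g=1 f=10, (2,1) g=3 f=8, (3,1) g=6 f=10]

order=[(1,0) → (2,0) → (3,0)]; open=[(0,1) g=3 f=10, (0,2) g=2 f=10, (0,3) g=1 f=10, (1,4) g=1 f=10, (2,1) g=3 f=8, (3,1) g=6 f=10]; closed=[(1,0), (1,1), (1,2), (1,3), (2,0), (3,0)]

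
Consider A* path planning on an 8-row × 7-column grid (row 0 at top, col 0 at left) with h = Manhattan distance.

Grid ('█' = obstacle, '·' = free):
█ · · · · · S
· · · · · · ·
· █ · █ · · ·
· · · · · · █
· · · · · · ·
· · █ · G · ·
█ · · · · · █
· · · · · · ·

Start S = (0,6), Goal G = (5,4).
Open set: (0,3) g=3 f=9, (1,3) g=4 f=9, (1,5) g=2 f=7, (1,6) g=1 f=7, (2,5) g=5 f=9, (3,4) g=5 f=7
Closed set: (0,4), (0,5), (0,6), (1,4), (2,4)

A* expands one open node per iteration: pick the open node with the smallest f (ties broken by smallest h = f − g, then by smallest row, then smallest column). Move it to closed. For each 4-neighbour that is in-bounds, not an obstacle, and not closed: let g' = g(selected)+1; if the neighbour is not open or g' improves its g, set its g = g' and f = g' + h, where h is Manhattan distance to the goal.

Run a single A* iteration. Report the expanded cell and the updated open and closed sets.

expanded=(3,4); open=[(0,3) g=3 f=9, (1,3) g=4 f=9, (1,5) g=2 f=7, (1,6) g=1 f=7, (2,5) g=5 f=9, (3,3) g=6 f=9, (3,5) g=6 f=9, (4,4) g=6 f=7]; closed=[(0,4), (0,5), (0,6), (1,4), (2,4), (3,4)]

step 1: expand (3,4) (f=7, h=2) → closed; open now [(0,3) g=3 f=9, (1,3) g=4 f=9, (1,5) g=2 f=7, (1,6) g=1 f=7, (2,5) g=5 f=9, (3,3) g=6 f=9, (3,5) g=6 f=9, (4,4) g=6 f=7]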